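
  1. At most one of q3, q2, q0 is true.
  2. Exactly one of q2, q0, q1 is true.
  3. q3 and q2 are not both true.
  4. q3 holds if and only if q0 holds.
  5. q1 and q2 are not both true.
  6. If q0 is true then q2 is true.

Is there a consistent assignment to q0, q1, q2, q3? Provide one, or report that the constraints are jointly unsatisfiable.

q0=F, q1=T, q2=F, q3=F

  (1) {q3, q2, q0}: 0 true — at most one ✓
  (2) {q2, q0, q1}: 1 true — exactly one ✓
  (3) q3=F, q2=F — not both ✓
  (4) q3=F, q0=F — same ✓
  (5) q1=T, q2=F — not both ✓
  (6) q0=F ⇒ q2: vacuous ✓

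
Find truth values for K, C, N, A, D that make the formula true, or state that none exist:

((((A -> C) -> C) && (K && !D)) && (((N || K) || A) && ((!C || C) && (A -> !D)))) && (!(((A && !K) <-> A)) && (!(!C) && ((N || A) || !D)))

K = True; C = True; N = True; A = True; D = False

  (((A -> C) -> C) && (K && !D)) && (((N || K) || A) && ((!C || C) && (A -> !D))) = True
    ((A -> C) -> C) && (K && !D) = True
      (A -> C) -> C = True
        A -> C = True
      K && !D = True
        !D = True
    ((N || K) || A) && ((!C || C) && (A -> !D)) = True
      (N || K) || A = True
        N || K = True
      (!C || C) && (A -> !D) = True
        !C || C = True
          !C = False
        A -> !D = True
          !D = True
  !(((A && !K) <-> A)) && (!(!C) && ((N || A) || !D)) = True
    !(((A && !K) <-> A)) = True
      (A && !K) <-> A = False
        A && !K = False
          !K = False
    !(!C) && ((N || A) || !D) = True
      !(!C) = True
        !C = False
      (N || A) || !D = True
        N || A = True
        !D = True
Both conjuncts True, so the formula holds.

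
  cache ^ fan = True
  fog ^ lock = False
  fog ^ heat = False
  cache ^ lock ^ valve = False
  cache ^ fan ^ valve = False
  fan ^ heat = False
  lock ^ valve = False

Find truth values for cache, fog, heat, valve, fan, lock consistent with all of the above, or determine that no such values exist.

cache = False, fog = True, heat = True, valve = True, fan = True, lock = True

cache ^ fan = F ^ T = True ✓
fog ^ lock = T ^ T = False ✓
fog ^ heat = T ^ T = False ✓
cache ^ lock ^ valve = F ^ T ^ T = False ✓
cache ^ fan ^ valve = F ^ T ^ T = False ✓
fan ^ heat = T ^ T = False ✓
lock ^ valve = T ^ T = False ✓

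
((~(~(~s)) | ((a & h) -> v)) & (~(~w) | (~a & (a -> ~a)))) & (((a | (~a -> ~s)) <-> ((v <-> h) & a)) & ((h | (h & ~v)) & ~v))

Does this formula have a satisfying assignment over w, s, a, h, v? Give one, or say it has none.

w=F; s=T; a=F; h=T; v=F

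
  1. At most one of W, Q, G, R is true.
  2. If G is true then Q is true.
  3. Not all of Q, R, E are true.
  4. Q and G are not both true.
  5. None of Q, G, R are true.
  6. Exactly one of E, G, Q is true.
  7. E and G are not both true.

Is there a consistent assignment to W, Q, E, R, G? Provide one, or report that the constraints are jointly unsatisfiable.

W: False, Q: False, E: True, R: False, G: False

  (1) {W, Q, G, R}: 0 true — at most one ✓
  (2) G=F ⇒ Q: vacuous ✓
  (3) {Q, R, E}: 1/3 true — not all ✓
  (4) Q=F, G=F — not both ✓
  (5) {Q, G, R}: 0 true — none ✓
  (6) {E, G, Q}: 1 true — exactly one ✓
  (7) E=T, G=F — not both ✓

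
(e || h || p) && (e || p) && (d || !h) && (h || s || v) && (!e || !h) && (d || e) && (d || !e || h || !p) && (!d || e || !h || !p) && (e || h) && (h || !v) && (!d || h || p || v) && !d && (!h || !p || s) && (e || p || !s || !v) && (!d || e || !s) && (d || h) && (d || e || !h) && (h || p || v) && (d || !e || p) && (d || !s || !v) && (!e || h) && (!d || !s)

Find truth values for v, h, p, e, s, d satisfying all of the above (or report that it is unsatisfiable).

Unsatisfiable

Case d = True:
  Clause (!d) is falsified — contradiction.
Case d = False:
  (d || !h) forces h = False.
  Clause (d || h) is falsified — contradiction.
Both cases fail, so the formula is unsatisfiable.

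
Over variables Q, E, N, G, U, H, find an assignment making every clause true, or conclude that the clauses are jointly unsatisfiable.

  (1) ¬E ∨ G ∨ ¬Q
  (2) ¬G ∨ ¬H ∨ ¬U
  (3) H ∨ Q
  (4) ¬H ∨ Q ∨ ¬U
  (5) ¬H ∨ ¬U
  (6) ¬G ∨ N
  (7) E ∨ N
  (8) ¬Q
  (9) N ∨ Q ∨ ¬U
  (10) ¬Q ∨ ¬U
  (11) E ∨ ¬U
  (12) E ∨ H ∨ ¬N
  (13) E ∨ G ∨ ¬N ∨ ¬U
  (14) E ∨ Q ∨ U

Unit clause (¬Q) forces Q = False.
In (H ∨ Q) only H is left, so H = True.
In (¬H ∨ Q ∨ ¬U) only ¬U is left, so U = False.
In (E ∨ Q ∨ U) only E is left, so E = True.
Set N = True.
Set G = True.
All clauses satisfied.

Q: False, E: True, N: True, G: True, U: False, H: True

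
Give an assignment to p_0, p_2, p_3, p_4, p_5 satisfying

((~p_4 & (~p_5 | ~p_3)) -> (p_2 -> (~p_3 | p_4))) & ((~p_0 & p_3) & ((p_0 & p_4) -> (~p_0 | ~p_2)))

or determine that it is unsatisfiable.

p_0: False, p_2: False, p_3: True, p_4: True, p_5: False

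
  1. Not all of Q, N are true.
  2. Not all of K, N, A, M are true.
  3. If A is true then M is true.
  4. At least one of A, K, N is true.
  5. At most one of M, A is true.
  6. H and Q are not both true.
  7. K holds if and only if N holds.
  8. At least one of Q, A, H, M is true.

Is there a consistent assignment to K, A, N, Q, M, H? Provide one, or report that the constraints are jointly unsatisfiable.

K=T; A=F; N=T; Q=F; M=F; H=T

  (1) {Q, N}: 1/2 true — not all ✓
  (2) {K, N, A, M}: 2/4 true — not all ✓
  (3) A=F ⇒ M: vacuous ✓
  (4) {A, K, N}: 2 true — at least one ✓
  (5) {M, A}: 0 true — at most one ✓
  (6) H=T, Q=F — not both ✓
  (7) K=T, N=T — same ✓
  (8) {Q, A, H, M}: 1 true — at least one ✓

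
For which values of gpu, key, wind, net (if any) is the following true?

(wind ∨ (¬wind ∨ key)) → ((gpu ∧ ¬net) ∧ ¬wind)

gpu = True; key = True; wind = False; net = False

  (wind ∨ (¬wind ∨ key)) → ((gpu ∧ ¬net) ∧ ¬wind) = True
    wind ∨ (¬wind ∨ key) = True
      ¬wind ∨ key = True
        ¬wind = True
    (gpu ∧ ¬net) ∧ ¬wind = True
      gpu ∧ ¬net = True
        ¬net = True
      ¬wind = True
The formula evaluates to True.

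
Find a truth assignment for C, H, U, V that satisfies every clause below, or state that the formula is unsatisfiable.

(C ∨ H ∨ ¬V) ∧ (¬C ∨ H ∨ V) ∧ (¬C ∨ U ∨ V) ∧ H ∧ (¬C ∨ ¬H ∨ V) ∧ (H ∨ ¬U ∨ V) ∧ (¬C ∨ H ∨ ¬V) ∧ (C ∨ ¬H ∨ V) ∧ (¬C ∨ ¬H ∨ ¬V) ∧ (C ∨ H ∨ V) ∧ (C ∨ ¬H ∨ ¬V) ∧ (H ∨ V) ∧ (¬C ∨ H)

Case C = True:
  (H) forces H = True.
  (¬C ∨ ¬H ∨ V) forces V = True.
  Clause (¬C ∨ ¬H ∨ ¬V) is falsified — contradiction.
Case C = False:
  (H) forces H = True.
  (C ∨ ¬H ∨ V) forces V = True.
  Clause (C ∨ ¬H ∨ ¬V) is falsified — contradiction.
Both cases fail, so the formula is unsatisfiable.

UNSATISFIABLE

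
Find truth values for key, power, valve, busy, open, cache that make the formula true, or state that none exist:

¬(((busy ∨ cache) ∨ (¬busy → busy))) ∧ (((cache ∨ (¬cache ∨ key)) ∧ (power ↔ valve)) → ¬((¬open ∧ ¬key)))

key: True, power: True, valve: False, busy: False, open: True, cache: False

  ¬(((busy ∨ cache) ∨ (¬busy → busy))) = True
    (busy ∨ cache) ∨ (¬busy → busy) = False
      busy ∨ cache = False
      ¬busy → busy = False
        ¬busy = True
  ((cache ∨ (¬cache ∨ key)) ∧ (power ↔ valve)) → ¬((¬open ∧ ¬key)) = True
    (cache ∨ (¬cache ∨ key)) ∧ (power ↔ valve) = False
      cache ∨ (¬cache ∨ key) = True
        ¬cache ∨ key = True
          ¬cache = True
      power ↔ valve = False
    ¬((¬open ∧ ¬key)) = True
      ¬open ∧ ¬key = False
        ¬open = False
        ¬key = False
Both conjuncts True, so the formula holds.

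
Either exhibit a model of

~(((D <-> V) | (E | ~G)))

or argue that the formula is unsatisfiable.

G = True, D = False, E = False, V = True

  ~(((D <-> V) | (E | ~G))) = True
    (D <-> V) | (E | ~G) = False
      D <-> V = False
      E | ~G = False
        ~G = False
The formula evaluates to True.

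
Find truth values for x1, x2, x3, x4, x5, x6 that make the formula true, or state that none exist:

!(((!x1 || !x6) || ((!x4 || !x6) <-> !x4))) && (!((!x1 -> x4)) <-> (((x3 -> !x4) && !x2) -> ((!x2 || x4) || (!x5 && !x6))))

Unsatisfiable

The conjunct !(((!x1 || !x6) || ((!x4 || !x6) <-> !x4))) is unsatisfiable on its own:
  x1=F, x4=F, x6=F: evaluates to False.
  x1=F, x4=F, x6=T: evaluates to False.
  x1=F, x4=T, x6=F: evaluates to False.
  x1=F, x4=T, x6=T: evaluates to False.
  x1=T, x4=F, x6=F: evaluates to False.
  x1=T, x4=F, x6=T: evaluates to False.
  x1=T, x4=T, x6=F: evaluates to False.
  x1=T, x4=T, x6=T: evaluates to False.
So the whole conjunction is unsatisfiable.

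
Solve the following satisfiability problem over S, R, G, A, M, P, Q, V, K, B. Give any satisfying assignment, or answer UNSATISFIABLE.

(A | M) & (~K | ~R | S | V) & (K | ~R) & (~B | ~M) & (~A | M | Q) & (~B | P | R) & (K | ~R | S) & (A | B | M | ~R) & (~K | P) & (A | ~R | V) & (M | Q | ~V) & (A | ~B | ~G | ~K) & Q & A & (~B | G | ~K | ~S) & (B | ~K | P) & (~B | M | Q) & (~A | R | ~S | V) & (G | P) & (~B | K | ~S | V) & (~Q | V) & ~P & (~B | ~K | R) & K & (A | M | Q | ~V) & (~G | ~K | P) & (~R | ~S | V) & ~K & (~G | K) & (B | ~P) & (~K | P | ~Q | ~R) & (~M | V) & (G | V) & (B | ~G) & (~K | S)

Case K = True:
  Clause (~K) is falsified — contradiction.
Case K = False:
  Clause (K) is falsified — contradiction.
Both cases fail, so the formula is unsatisfiable.

Unsatisfiable — no assignment works.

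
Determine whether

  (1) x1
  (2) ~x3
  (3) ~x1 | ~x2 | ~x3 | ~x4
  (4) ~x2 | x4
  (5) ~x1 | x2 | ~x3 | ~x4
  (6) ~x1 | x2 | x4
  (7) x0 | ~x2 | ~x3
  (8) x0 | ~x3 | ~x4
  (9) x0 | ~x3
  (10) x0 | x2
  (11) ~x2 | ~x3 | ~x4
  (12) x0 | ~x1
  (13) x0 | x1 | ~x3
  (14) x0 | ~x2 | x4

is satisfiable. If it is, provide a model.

Unit clause (x1) forces x1 = True.
Unit clause (~x3) forces x3 = False.
In (x0 | ~x1) only x0 is left, so x0 = True.
Set x2 = False.
  then (~x1 | x2 | x4) forces x4 = True.
All clauses satisfied.

x0 = True, x1 = True, x2 = False, x3 = False, x4 = True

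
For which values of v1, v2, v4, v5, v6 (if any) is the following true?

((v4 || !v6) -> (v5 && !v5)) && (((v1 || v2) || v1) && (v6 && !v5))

v1=T, v2=F, v4=F, v5=F, v6=T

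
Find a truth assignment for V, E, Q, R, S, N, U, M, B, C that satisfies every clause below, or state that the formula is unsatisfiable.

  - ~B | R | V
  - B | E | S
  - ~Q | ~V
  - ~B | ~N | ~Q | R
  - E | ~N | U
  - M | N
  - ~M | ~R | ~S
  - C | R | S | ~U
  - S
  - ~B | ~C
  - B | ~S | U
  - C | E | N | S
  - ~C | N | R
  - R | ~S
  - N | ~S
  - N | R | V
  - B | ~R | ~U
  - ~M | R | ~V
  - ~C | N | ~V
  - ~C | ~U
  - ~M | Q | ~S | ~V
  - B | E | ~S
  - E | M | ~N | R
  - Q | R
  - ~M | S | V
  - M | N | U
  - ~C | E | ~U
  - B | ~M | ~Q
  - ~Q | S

Unit clause (S) forces S = True.
In (R | ~S) only R is left, so R = True.
In (N | ~S) only N is left, so N = True.
In (~M | ~R | ~S) only ~M is left, so M = False.
Set V = True.
  then (~Q | ~V) forces Q = False.
Set E = False.
  then (E | ~N | U) forces U = True.
  then (B | ~R | ~U) forces B = True.
  then (~C | ~U) forces C = False.
All clauses satisfied.

V = True; E = False; Q = False; R = True; S = True; N = True; U = True; M = False; B = True; C = False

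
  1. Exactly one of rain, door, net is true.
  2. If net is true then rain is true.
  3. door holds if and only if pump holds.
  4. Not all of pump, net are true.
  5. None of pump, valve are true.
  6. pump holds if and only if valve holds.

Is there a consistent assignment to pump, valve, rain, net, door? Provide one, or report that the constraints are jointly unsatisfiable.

pump=F; valve=F; rain=T; net=F; door=F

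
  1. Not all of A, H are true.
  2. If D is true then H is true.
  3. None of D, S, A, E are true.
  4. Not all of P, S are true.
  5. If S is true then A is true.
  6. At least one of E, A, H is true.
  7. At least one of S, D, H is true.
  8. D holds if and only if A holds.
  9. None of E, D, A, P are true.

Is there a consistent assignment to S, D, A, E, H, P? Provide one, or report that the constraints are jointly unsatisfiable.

S=F, D=F, A=F, E=F, H=T, P=F

  (1) {A, H}: 1/2 true — not all ✓
  (2) D=F ⇒ H: vacuous ✓
  (3) {D, S, A, E}: 0 true — none ✓
  (4) {P, S}: 0/2 true — not all ✓
  (5) S=F ⇒ A: vacuous ✓
  (6) {E, A, H}: 1 true — at least one ✓
  (7) {S, D, H}: 1 true — at least one ✓
  (8) D=F, A=F — same ✓
  (9) {E, D, A, P}: 0 true — none ✓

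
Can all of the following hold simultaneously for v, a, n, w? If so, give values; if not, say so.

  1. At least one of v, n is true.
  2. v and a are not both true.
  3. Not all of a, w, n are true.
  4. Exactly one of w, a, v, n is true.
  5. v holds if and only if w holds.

v=F; a=F; n=T; w=F

  (1) {v, n}: 1 true — at least one ✓
  (2) v=F, a=F — not both ✓
  (3) {a, w, n}: 1/3 true — not all ✓
  (4) {w, a, v, n}: 1 true — exactly one ✓
  (5) v=F, w=F — same ✓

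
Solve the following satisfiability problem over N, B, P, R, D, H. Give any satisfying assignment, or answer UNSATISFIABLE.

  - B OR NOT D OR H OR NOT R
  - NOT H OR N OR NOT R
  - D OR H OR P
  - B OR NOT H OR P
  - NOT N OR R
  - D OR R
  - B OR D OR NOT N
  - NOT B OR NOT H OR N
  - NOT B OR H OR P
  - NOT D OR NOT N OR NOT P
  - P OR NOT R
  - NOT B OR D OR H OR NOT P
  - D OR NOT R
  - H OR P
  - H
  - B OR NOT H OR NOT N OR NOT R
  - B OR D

Unit clause (H) forces H = True.
Set N = False.
  then (NOT H OR N OR NOT R) forces R = False.
  then (D OR R) forces D = True.
  then (NOT B OR NOT H OR N) forces B = False.
  then (B OR NOT H OR P) forces P = True.
All clauses satisfied.

N: False; B: False; P: True; R: False; D: True; H: True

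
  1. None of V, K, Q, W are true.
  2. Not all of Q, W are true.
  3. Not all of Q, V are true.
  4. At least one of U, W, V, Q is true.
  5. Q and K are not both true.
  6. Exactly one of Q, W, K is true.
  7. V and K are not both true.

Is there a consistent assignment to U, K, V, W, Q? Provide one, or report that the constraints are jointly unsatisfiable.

No satisfying assignment exists.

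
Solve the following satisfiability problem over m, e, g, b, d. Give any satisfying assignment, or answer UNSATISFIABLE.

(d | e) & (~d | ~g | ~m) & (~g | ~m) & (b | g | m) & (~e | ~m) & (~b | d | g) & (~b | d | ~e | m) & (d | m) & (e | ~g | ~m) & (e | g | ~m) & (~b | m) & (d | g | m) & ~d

Case d = True:
  Clause (~d) is falsified — contradiction.
Case d = False:
  (d | e) forces e = True.
  (~e | ~m) forces m = False.
  Clause (d | m) is falsified — contradiction.
Both cases fail, so the formula is unsatisfiable.

Unsatisfiable — no assignment works.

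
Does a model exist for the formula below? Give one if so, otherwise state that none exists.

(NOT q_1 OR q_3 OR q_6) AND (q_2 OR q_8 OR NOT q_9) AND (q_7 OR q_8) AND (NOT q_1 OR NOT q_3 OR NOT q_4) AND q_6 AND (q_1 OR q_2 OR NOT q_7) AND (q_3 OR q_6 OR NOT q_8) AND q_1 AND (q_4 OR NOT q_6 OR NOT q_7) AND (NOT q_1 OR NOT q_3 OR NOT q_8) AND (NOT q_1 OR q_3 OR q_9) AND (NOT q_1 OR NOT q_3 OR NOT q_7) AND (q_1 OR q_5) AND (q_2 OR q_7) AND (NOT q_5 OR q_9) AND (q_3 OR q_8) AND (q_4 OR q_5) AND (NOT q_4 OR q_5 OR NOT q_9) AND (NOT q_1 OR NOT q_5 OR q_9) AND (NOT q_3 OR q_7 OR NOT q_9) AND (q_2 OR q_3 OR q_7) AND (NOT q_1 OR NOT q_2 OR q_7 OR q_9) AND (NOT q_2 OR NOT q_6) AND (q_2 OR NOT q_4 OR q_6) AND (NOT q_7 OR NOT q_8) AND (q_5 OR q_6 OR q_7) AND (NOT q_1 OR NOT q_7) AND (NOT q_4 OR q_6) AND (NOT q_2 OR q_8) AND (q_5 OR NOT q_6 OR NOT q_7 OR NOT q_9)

Unsatisfiable — no assignment works.

Case q_1 = True:
  (q_6) forces q_6 = True.
  (NOT q_2 OR NOT q_6) forces q_2 = False.
  (q_2 OR q_7) forces q_7 = True.
  Clause (NOT q_1 OR NOT q_7) is falsified — contradiction.
Case q_1 = False:
  Clause (q_1) is falsified — contradiction.
Both cases fail, so the formula is unsatisfiable.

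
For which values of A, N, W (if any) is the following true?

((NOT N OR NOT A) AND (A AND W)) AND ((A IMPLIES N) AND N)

Case N = True: the formula simplifies to NOT A AND (A AND W).
  A = True: the conjunct NOT A is False.
  A = False: the conjunct A is False.
Case N = False: the conjunct N is False.
Both cases fail — unsatisfiable.

Unsatisfiable — no assignment works.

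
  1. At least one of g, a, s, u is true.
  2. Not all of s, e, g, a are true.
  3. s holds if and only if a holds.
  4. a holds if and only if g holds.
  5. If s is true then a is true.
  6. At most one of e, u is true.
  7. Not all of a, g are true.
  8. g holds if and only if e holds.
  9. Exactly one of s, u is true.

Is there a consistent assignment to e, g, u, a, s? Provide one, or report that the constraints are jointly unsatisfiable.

e = False, g = False, u = True, a = False, s = False

  (1) {g, a, s, u}: 1 true — at least one ✓
  (2) {s, e, g, a}: 0/4 true — not all ✓
  (3) s=F, a=F — same ✓
  (4) a=F, g=F — same ✓
  (5) s=F ⇒ a: vacuous ✓
  (6) {e, u}: 1 true — at most one ✓
  (7) {a, g}: 0/2 true — not all ✓
  (8) g=F, e=F — same ✓
  (9) {s, u}: 1 true — exactly one ✓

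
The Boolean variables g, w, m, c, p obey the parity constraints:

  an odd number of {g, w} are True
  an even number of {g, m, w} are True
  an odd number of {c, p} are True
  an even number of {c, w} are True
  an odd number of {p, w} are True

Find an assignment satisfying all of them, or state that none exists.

g = True; w = False; m = True; c = False; p = True

{g, w}: 1 true → odd ✓
{g, m, w}: 2 true → even ✓
{c, p}: 1 true → odd ✓
{c, w}: 0 true → even ✓
{p, w}: 1 true → odd ✓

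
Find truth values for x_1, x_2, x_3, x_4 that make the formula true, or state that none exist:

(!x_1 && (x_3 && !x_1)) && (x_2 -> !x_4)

x_1 = False, x_2 = False, x_3 = True, x_4 = False

  !x_1 && (x_3 && !x_1) = True
    !x_1 = True
    x_3 && !x_1 = True
      !x_1 = True
  x_2 -> !x_4 = True
    !x_4 = True
Both conjuncts True, so the formula holds.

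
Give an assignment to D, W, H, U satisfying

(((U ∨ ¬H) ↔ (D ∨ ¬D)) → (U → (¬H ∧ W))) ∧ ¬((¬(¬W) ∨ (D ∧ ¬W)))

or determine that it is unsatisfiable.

D=F; W=F; H=T; U=F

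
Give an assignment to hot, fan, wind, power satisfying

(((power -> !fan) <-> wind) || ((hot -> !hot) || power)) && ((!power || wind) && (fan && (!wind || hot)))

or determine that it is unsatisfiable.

hot = False, fan = True, wind = False, power = False

  ((power -> !fan) <-> wind) || ((hot -> !hot) || power) = True
    (power -> !fan) <-> wind = False
      power -> !fan = True
        !fan = False
    (hot -> !hot) || power = True
      hot -> !hot = True
        !hot = True
  (!power || wind) && (fan && (!wind || hot)) = True
    !power || wind = True
      !power = True
    fan && (!wind || hot) = True
      !wind || hot = True
        !wind = True
Both conjuncts True, so the formula holds.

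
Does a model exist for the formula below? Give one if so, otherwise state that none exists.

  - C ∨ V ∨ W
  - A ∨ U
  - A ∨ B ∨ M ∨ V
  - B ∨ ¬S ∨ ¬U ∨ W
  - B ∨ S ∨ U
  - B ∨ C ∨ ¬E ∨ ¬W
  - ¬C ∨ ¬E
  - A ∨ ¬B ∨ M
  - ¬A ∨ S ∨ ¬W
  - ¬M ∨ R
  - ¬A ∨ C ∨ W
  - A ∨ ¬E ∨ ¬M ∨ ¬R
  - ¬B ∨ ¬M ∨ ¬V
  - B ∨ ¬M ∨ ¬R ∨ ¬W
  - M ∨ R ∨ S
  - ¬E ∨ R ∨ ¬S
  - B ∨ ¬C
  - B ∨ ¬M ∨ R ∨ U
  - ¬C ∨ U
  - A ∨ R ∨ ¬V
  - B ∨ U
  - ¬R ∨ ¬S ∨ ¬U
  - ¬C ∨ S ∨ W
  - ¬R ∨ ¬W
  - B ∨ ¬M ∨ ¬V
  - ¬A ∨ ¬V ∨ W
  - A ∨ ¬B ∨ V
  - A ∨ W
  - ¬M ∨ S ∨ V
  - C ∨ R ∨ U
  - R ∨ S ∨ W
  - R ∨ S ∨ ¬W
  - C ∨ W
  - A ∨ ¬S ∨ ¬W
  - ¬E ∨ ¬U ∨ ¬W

B = True; V = False; C = True; R = False; U = True; M = False; A = True; S = True; W = True; E = False

Set B = True.
Set V = False.
  then (A ∨ ¬B ∨ V) forces A = True.
Set C = True.
  then (¬C ∨ ¬E) forces E = False.
  then (¬C ∨ U) forces U = True.
Try R = True:
  (¬R ∨ ¬S ∨ ¬U) forces S = False.
  (¬A ∨ S ∨ ¬W) forces W = False.
  clause (¬C ∨ S ∨ W) is falsified — backtrack.
So R = False.
  then (¬M ∨ R) forces M = False.
  then (M ∨ R ∨ S) forces S = True.
Set W = True.
All clauses satisfied.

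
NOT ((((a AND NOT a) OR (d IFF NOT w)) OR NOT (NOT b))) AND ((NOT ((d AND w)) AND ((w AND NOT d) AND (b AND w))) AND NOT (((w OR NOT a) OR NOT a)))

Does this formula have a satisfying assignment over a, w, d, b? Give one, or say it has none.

UNSATISFIABLE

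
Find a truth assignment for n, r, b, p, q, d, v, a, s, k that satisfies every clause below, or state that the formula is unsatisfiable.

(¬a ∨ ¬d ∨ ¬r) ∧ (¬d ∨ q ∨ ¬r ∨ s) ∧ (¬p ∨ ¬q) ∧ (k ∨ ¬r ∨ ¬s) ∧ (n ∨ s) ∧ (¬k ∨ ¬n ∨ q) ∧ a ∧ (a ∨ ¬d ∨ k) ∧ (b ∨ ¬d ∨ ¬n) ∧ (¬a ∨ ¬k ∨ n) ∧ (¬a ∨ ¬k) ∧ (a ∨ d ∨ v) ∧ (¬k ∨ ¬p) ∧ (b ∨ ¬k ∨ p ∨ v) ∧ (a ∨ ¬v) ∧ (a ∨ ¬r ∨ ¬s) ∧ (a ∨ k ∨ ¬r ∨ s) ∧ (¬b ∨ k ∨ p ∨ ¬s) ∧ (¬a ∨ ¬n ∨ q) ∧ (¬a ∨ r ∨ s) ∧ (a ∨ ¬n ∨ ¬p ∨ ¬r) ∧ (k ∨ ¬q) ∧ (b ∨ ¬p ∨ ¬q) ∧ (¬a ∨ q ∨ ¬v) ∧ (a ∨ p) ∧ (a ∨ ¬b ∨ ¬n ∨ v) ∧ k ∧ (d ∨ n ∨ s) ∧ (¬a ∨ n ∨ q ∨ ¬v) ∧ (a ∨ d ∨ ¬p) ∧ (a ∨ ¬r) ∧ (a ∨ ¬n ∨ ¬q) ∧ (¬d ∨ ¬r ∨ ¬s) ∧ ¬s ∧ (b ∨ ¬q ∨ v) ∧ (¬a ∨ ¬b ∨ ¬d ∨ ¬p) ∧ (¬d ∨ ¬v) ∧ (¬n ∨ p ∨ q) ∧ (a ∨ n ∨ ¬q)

Unsatisfiable — no assignment works.

Case a = True:
  (¬a ∨ ¬k) forces k = False.
  Clause (k) is falsified — contradiction.
Case a = False:
  Clause (a) is falsified — contradiction.
Both cases fail, so the formula is unsatisfiable.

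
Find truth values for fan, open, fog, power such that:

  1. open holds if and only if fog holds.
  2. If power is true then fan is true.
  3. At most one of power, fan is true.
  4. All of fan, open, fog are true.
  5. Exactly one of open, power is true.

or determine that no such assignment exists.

fan = True, open = True, fog = True, power = False

  (1) open=T, fog=T — same ✓
  (2) power=F ⇒ fan: vacuous ✓
  (3) {power, fan}: 1 true — at most one ✓
  (4) {fan, open, fog}: all 3 true ✓
  (5) {open, power}: 1 true — exactly one ✓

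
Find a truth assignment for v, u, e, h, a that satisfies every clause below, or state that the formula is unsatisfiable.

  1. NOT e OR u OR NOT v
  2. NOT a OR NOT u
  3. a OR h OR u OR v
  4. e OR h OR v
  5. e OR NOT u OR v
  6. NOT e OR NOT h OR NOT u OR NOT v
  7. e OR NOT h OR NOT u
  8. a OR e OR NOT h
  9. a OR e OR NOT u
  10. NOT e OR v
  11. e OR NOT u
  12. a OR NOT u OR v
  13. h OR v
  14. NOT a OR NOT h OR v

Try v = False:
  (NOT e OR v) forces e = False.
  (e OR h OR v) forces h = True.
  (e OR NOT u OR v) forces u = False.
  (a OR e OR NOT h) forces a = True.
  clause (NOT a OR NOT h OR v) is falsified — backtrack.
So v = True.
Set u = True.
  then (NOT a OR NOT u) forces a = False.
  then (a OR e OR NOT u) forces e = True.
  then (NOT e OR NOT h OR NOT u OR NOT v) forces h = False.
All clauses satisfied.

v = True, u = True, e = True, h = False, a = False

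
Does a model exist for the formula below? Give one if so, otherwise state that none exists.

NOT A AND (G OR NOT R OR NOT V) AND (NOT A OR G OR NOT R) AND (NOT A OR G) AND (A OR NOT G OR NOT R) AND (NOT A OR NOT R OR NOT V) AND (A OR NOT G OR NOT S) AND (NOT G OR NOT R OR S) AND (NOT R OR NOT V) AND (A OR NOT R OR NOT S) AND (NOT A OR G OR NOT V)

G = False; R = False; A = False; S = True; V = False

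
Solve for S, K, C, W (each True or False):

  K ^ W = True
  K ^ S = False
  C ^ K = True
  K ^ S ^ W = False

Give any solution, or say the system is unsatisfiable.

S: True, K: True, C: False, W: False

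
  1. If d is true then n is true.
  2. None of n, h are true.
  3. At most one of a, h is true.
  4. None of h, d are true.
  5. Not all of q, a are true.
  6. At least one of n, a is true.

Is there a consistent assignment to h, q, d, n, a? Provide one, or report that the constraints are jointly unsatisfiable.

h = False; q = False; d = False; n = False; a = True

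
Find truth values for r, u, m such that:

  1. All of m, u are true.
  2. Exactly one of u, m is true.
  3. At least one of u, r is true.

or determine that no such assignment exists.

Case u = True:
  (1) forces m = True.
  Constraint (2) is violated (u=T, m=T) — contradiction.
Case u = False:
  Constraint (1) is violated (u=F) — contradiction.
Both cases fail — unsatisfiable.

Unsatisfiable — no assignment works.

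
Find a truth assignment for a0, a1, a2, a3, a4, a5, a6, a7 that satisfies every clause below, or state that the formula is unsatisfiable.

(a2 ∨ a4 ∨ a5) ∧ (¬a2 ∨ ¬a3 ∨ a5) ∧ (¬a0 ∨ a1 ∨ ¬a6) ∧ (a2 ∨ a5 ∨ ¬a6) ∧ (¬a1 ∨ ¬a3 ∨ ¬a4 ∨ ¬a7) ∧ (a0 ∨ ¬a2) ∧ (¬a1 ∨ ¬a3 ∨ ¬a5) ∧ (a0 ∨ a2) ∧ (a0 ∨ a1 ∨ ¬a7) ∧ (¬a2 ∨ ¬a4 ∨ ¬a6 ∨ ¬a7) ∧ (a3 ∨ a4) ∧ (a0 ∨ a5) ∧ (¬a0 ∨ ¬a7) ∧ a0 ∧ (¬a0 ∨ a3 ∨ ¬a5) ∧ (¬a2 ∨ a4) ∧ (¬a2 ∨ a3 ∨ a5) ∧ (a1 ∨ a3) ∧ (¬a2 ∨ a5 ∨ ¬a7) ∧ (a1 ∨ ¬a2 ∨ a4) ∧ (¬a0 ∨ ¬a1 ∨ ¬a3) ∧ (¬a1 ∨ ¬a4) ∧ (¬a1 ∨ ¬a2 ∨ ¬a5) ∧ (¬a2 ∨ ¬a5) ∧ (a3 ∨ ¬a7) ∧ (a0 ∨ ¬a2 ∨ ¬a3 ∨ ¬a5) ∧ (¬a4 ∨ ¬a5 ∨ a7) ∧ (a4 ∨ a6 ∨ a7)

Unit clause (a0) forces a0 = True.
In (¬a0 ∨ ¬a7) only ¬a7 is left, so a7 = False.
Set a1 = False.
  then (¬a0 ∨ a1 ∨ ¬a6) forces a6 = False.
  then (a1 ∨ a3) forces a3 = True.
  then (a4 ∨ a6 ∨ a7) forces a4 = True.
  then (¬a4 ∨ ¬a5 ∨ a7) forces a5 = False.
  then (¬a2 ∨ ¬a3 ∨ a5) forces a2 = False.
All clauses satisfied.

a0: True, a1: False, a2: False, a3: True, a4: True, a5: False, a6: False, a7: False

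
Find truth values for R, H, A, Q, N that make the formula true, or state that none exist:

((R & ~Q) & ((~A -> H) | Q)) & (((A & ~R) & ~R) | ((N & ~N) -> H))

R = True, H = True, A = True, Q = False, N = True

  (R & ~Q) & ((~A -> H) | Q) = True
    R & ~Q = True
      ~Q = True
    (~A -> H) | Q = True
      ~A -> H = True
        ~A = False
  ((A & ~R) & ~R) | ((N & ~N) -> H) = True
    (A & ~R) & ~R = False
      A & ~R = False
        ~R = False
      ~R = False
    (N & ~N) -> H = True
      N & ~N = False
        ~N = False
Both conjuncts True, so the formula holds.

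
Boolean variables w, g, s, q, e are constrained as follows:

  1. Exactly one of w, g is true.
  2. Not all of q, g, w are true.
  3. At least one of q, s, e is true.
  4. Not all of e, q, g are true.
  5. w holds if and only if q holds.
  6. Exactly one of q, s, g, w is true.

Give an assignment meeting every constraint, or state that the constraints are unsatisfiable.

w = False; g = True; s = False; q = False; e = True

  (1) {w, g}: 1 true — exactly one ✓
  (2) {q, g, w}: 1/3 true — not all ✓
  (3) {q, s, e}: 1 true — at least one ✓
  (4) {e, q, g}: 2/3 true — not all ✓
  (5) w=F, q=F — same ✓
  (6) {q, s, g, w}: 1 true — exactly one ✓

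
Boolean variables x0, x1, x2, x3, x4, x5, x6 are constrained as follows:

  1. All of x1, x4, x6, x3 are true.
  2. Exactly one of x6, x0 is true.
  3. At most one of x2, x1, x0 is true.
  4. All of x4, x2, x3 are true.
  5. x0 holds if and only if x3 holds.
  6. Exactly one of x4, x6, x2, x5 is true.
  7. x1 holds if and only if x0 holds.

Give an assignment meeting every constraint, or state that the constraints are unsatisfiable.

Unsatisfiable — no assignment works.

Case x2 = True:
  (1) forces x1 = True.
  Constraint (3) is violated (x2=T, x1=T) — contradiction.
Case x2 = False:
  Constraint (4) is violated (x2=F) — contradiction.
Both cases fail — unsatisfiable.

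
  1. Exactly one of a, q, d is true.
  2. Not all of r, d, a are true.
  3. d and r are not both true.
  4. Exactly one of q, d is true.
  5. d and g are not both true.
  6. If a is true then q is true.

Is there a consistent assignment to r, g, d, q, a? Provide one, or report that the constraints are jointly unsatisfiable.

r=T, g=F, d=F, q=T, a=F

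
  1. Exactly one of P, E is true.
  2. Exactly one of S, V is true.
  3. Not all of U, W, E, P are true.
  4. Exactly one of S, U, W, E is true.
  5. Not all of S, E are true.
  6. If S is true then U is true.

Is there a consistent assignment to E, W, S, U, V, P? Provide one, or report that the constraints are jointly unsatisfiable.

E: True; W: False; S: False; U: False; V: True; P: False

  (1) {P, E}: 1 true — exactly one ✓
  (2) {S, V}: 1 true — exactly one ✓
  (3) {U, W, E, P}: 1/4 true — not all ✓
  (4) {S, U, W, E}: 1 true — exactly one ✓
  (5) {S, E}: 1/2 true — not all ✓
  (6) S=F ⇒ U: vacuous ✓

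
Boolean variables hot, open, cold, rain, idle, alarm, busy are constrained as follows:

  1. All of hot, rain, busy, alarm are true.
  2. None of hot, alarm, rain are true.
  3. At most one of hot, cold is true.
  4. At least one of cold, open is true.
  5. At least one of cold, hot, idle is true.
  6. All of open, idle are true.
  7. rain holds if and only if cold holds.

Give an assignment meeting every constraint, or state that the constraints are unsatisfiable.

Case hot = True:
  Constraint (2) is violated (hot=T) — contradiction.
Case hot = False:
  Constraint (1) is violated (hot=F) — contradiction.
Both cases fail — unsatisfiable.

Unsatisfiable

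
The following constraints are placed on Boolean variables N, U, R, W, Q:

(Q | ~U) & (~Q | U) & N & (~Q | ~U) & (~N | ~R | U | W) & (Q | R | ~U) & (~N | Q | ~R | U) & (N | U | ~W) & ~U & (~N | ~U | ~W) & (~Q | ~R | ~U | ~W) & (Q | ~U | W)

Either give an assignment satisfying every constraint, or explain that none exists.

N: True, U: False, R: False, W: False, Q: False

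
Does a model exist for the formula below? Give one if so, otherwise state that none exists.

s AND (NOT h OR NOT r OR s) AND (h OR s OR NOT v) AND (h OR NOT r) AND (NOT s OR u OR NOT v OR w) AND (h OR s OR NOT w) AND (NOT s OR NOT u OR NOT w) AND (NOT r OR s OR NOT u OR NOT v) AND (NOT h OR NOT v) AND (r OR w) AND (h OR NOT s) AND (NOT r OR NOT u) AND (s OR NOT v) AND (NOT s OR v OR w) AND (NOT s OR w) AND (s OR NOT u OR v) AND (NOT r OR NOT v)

r=F; h=T; u=F; v=F; w=T; s=T

Unit clause (s) forces s = True.
In (h OR NOT s) only h is left, so h = True.
In (NOT s OR w) only w is left, so w = True.
In (NOT s OR NOT u OR NOT w) only NOT u is left, so u = False.
In (NOT h OR NOT v) only NOT v is left, so v = False.
Set r = False.
All clauses satisfied.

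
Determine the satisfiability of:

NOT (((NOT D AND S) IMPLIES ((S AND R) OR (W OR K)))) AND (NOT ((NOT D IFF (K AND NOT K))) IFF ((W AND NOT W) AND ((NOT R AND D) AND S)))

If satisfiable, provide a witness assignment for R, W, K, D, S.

Unsatisfiable

Case D = True: the conjunct NOT (((NOT D AND S) IMPLIES ((S AND R) OR (W OR K)))) becomes NOT ((False IMPLIES ((S AND R) OR (W OR K)))) = False.
Case D = False: the formula simplifies to NOT ((S IMPLIES ((S AND R) OR (W OR K)))) AND (K AND NOT K).
  K = True: the conjunct NOT ((S IMPLIES ((S AND R) OR (W OR K)))) becomes NOT ((S IMPLIES True)) = False.
  K = False: the conjunct K is False.
Both cases fail — unsatisfiable.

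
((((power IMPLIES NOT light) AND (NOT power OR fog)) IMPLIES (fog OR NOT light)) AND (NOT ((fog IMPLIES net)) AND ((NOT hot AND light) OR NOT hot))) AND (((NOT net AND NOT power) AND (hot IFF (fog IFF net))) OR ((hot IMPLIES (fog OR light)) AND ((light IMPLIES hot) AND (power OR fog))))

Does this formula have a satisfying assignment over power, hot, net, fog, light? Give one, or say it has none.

power=F, hot=F, net=F, fog=T, light=T

  (((power IMPLIES NOT light) AND (NOT power OR fog)) IMPLIES (fog OR NOT light)) AND (NOT ((fog IMPLIES net)) AND ((NOT hot AND light) OR NOT hot)) = True
    ((power IMPLIES NOT light) AND (NOT power OR fog)) IMPLIES (fog OR NOT light) = True
      (power IMPLIES NOT light) AND (NOT power OR fog) = True
        power IMPLIES NOT light = True
          NOT light = False
        NOT power OR fog = True
          NOT power = True
      fog OR NOT light = True
        NOT light = False
    NOT ((fog IMPLIES net)) AND ((NOT hot AND light) OR NOT hot) = True
      NOT ((fog IMPLIES net)) = True
        fog IMPLIES net = False
      (NOT hot AND light) OR NOT hot = True
        NOT hot AND light = True
          NOT hot = True
        NOT hot = True
  ((NOT net AND NOT power) AND (hot IFF (fog IFF net))) OR ((hot IMPLIES (fog OR light)) AND ((light IMPLIES hot) AND (power OR fog))) = True
    (NOT net AND NOT power) AND (hot IFF (fog IFF net)) = True
      NOT net AND NOT power = True
        NOT net = True
        NOT power = True
      hot IFF (fog IFF net) = True
        fog IFF net = False
    (hot IMPLIES (fog OR light)) AND ((light IMPLIES hot) AND (power OR fog)) = False
      hot IMPLIES (fog OR light) = True
        fog OR light = True
      (light IMPLIES hot) AND (power OR fog) = False
        light IMPLIES hot = False
        power OR fog = True
Both conjuncts True, so the formula holds.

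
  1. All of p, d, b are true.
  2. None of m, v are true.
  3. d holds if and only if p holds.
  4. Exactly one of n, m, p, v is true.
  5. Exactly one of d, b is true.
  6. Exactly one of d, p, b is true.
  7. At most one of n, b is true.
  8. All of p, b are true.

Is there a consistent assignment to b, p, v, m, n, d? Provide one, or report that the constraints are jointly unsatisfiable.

Case b = True:
  (1) forces p = True.
  Constraint (6) is violated (p=T, b=T) — contradiction.
Case b = False:
  Constraint (1) is violated (b=F) — contradiction.
Both cases fail — unsatisfiable.

Unsatisfiable — no assignment works.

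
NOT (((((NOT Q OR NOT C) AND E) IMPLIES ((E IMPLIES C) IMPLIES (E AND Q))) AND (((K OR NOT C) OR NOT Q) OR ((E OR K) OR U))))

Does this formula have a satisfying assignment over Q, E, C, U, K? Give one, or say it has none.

Q: False, E: True, C: True, U: False, K: True

  NOT (((((NOT Q OR NOT C) AND E) IMPLIES ((E IMPLIES C) IMPLIES (E AND Q))) AND (((K OR NOT C) OR NOT Q) OR ((E OR K) OR U)))) = True
    (((NOT Q OR NOT C) AND E) IMPLIES ((E IMPLIES C) IMPLIES (E AND Q))) AND (((K OR NOT C) OR NOT Q) OR ((E OR K) OR U)) = False
      ((NOT Q OR NOT C) AND E) IMPLIES ((E IMPLIES C) IMPLIES (E AND Q)) = False
        (NOT Q OR NOT C) AND E = True
          NOT Q OR NOT C = True
            NOT Q = True
            NOT C = False
        (E IMPLIES C) IMPLIES (E AND Q) = False
          E IMPLIES C = True
          E AND Q = False
      ((K OR NOT C) OR NOT Q) OR ((E OR K) OR U) = True
        (K OR NOT C) OR NOT Q = True
          K OR NOT C = True
            NOT C = False
          NOT Q = True
        (E OR K) OR U = True
          E OR K = True
The formula evaluates to True.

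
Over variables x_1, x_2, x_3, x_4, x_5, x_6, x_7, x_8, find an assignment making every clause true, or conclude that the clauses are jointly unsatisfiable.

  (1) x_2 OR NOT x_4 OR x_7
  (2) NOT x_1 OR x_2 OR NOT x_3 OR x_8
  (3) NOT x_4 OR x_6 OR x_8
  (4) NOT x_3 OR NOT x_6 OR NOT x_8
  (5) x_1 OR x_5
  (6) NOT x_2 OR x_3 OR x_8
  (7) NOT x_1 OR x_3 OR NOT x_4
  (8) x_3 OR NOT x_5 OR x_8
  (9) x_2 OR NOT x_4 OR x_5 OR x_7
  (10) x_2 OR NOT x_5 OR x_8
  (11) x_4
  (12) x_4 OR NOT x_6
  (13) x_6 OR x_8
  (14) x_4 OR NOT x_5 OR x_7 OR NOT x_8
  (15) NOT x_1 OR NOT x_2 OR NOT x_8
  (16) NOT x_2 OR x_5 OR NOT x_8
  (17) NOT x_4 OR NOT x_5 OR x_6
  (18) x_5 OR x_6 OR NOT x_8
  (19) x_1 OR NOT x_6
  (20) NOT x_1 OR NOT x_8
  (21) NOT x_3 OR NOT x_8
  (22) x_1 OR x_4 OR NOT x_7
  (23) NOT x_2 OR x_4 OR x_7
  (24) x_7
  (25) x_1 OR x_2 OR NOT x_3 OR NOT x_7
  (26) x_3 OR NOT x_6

x_1 = True, x_2 = True, x_3 = True, x_4 = True, x_5 = True, x_6 = True, x_7 = True, x_8 = False

Unit clause (x_4) forces x_4 = True.
Unit clause (x_7) forces x_7 = True.
Set x_1 = True.
  then (NOT x_1 OR x_3 OR NOT x_4) forces x_3 = True.
  then (NOT x_1 OR NOT x_8) forces x_8 = False.
  then (NOT x_1 OR x_2 OR NOT x_3 OR x_8) forces x_2 = True.
  then (NOT x_4 OR x_6 OR x_8) forces x_6 = True.
Set x_5 = True.
All clauses satisfied.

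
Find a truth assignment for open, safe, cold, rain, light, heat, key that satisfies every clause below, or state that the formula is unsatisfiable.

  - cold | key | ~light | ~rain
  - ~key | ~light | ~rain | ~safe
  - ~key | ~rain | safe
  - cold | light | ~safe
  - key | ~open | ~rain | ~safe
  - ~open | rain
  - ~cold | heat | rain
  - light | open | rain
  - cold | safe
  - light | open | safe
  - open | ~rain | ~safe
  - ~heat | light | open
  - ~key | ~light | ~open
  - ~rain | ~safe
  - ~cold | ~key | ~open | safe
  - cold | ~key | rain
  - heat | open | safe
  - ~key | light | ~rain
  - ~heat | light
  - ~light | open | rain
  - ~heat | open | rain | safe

open: True, safe: False, cold: True, rain: True, light: True, heat: False, key: False

Set open = True.
  then (~open | rain) forces rain = True.
  then (~rain | ~safe) forces safe = False.
  then (~key | ~rain | safe) forces key = False.
  then (cold | safe) forces cold = True.
Set light = True.
Set heat = False.
All clauses satisfied.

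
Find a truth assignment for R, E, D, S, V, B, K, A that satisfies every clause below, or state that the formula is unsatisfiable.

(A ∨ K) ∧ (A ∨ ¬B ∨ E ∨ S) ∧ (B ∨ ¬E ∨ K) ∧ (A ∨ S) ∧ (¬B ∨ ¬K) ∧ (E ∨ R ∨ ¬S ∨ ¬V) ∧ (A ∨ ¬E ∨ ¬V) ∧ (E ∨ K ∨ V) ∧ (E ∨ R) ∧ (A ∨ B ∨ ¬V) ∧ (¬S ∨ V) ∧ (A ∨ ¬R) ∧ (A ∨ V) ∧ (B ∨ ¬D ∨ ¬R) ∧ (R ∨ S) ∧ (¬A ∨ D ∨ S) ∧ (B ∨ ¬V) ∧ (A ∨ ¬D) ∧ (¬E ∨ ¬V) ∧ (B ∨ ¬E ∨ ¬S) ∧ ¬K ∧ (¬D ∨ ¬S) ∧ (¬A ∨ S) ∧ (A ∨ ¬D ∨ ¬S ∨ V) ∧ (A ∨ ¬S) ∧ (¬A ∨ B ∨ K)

Unit clause (¬K) forces K = False.
In (A ∨ K) only A is left, so A = True.
In (¬A ∨ S) only S is left, so S = True.
In (¬A ∨ B ∨ K) only B is left, so B = True.
In (¬S ∨ V) only V is left, so V = True.
In (¬E ∨ ¬V) only ¬E is left, so E = False.
In (¬D ∨ ¬S) only ¬D is left, so D = False.
In (E ∨ R ∨ ¬S ∨ ¬V) only R is left, so R = True.
All clauses satisfied.

R = True, E = False, D = False, S = True, V = True, B = True, K = False, A = True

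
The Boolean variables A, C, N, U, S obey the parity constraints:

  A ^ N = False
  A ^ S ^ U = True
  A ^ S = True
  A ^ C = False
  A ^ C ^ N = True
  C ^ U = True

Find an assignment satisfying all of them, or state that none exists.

A = True, C = True, N = True, U = False, S = False

A ^ N = T ^ T = False ✓
A ^ S ^ U = T ^ F ^ F = True ✓
A ^ S = T ^ F = True ✓
A ^ C = T ^ T = False ✓
A ^ C ^ N = T ^ T ^ T = True ✓
C ^ U = T ^ F = True ✓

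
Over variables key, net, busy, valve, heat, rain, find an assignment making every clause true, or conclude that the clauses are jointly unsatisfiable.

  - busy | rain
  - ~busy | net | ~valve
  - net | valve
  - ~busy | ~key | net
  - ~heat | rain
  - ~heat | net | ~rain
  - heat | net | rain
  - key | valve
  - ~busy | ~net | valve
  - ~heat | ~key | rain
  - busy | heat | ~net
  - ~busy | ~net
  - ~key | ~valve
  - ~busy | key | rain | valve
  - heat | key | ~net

Set key = False.
  then (key | valve) forces valve = True.
Set net = True.
  then (~busy | ~net) forces busy = False.
  then (heat | key | ~net) forces heat = True.
  then (busy | rain) forces rain = True.
All clauses satisfied.

key = False, net = True, busy = False, valve = True, heat = True, rain = True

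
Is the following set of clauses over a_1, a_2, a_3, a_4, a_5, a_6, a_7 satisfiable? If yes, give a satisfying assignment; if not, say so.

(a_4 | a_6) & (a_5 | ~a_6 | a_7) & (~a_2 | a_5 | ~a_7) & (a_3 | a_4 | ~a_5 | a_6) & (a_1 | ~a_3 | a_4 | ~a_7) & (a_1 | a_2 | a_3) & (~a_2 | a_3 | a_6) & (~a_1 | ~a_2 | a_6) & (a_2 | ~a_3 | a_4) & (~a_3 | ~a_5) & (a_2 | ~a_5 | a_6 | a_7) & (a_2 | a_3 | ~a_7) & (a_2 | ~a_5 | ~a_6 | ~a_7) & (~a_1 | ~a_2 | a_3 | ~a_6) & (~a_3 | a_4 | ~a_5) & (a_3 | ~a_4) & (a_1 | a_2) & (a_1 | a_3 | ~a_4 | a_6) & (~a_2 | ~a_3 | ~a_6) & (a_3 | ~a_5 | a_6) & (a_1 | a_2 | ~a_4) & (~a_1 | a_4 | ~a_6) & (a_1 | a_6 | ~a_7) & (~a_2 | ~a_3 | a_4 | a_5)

Set a_1 = False.
  then (a_1 | a_2) forces a_2 = True.
Set a_3 = True.
  then (~a_3 | ~a_5) forces a_5 = False.
  then (~a_2 | ~a_3 | ~a_6) forces a_6 = False.
  then (a_1 | a_6 | ~a_7) forces a_7 = False.
  then (~a_2 | ~a_3 | a_4 | a_5) forces a_4 = True.
All clauses satisfied.

a_1=F; a_2=T; a_3=T; a_4=T; a_5=F; a_6=F; a_7=F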